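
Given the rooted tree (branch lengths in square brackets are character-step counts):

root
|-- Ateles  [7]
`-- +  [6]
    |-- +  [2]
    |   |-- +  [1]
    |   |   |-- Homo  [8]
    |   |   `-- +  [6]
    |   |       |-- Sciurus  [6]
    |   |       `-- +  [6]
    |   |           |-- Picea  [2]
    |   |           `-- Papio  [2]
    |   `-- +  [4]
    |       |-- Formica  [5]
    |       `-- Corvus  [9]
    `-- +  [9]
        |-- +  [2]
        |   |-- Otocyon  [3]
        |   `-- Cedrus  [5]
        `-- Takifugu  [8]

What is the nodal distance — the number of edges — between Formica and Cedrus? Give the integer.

The MRCA of Formica and Cedrus is the node subtending (((Homo,(Sciurus,(Picea,Papio))),(Formica,Corvus)),((Otocyon,Cedrus),Takifugu)).
From Formica up to that node: 3 branches. From Cedrus up to the same node: 3 branches. Total: 3 + 3 = 6.

6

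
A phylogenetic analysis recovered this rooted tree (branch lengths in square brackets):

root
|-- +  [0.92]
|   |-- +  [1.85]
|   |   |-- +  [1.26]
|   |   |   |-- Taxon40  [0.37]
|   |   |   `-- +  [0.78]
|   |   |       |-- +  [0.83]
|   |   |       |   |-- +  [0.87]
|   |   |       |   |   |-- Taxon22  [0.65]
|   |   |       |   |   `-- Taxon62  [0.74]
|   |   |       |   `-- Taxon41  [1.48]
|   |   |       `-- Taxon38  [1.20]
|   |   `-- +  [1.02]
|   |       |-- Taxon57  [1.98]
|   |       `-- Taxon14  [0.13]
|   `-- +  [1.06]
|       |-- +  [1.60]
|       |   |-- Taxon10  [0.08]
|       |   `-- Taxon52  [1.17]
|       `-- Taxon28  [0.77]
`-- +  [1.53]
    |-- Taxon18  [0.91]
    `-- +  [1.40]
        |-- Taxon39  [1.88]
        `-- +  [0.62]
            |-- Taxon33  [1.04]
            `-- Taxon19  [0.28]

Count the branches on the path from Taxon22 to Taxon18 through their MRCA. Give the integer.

The MRCA of Taxon22 and Taxon18 is the root of the tree.
From Taxon22 up to that node: 7 branches. From Taxon18 up to the same node: 2 branches. Total: 7 + 2 = 9.

9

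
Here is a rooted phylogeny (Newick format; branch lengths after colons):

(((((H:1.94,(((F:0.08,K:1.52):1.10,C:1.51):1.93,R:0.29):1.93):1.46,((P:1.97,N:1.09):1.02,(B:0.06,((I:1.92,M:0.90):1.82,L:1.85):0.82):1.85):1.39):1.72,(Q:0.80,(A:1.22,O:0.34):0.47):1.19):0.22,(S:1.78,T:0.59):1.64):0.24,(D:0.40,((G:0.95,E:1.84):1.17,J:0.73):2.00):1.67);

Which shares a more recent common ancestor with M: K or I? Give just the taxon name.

I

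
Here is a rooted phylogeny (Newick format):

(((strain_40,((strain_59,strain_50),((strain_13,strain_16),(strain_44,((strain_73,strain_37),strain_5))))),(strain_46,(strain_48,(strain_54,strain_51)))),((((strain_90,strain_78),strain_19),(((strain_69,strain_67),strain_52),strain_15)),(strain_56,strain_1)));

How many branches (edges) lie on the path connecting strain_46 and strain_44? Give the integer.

7

The MRCA of strain_46 and strain_44 is the node subtending ((strain_40,((strain_59,strain_50),((strain_13,strain_16),(strain_44,((strain_73,strain_37),strain_5))))),(strain_46,(strain_48,(strain_54,strain_51)))).
From strain_46 up to that node: 2 branches. From strain_44 up to the same node: 5 branches. Total: 2 + 5 = 7.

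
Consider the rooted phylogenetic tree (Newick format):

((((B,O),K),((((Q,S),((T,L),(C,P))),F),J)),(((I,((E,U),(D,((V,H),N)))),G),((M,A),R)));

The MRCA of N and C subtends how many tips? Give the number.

22

The MRCA of N and C is the root, so the clade is the entire tree.
That clade contains 22 terminal taxa: A, B, C, D, E, F, G, H, I, J, K, L, M, N, O, P, Q, R, S, T, U, V.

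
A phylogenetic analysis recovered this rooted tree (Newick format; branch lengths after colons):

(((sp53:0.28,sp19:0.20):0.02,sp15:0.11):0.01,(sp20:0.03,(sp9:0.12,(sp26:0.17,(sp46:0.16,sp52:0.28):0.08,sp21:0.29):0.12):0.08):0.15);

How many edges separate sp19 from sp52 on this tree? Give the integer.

The MRCA of sp19 and sp52 is the root of the tree.
From sp19 up to that node: 3 branches. From sp52 up to the same node: 5 branches. Total: 3 + 5 = 8.

8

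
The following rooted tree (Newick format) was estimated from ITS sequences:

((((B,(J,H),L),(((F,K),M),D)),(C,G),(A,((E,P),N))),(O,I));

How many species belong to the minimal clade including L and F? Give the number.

8

The MRCA of L and F is the node subtending ((B,(J,H),L),(((F,K),M),D)).
That clade contains 8 terminal taxa: B, D, F, H, J, K, L, M.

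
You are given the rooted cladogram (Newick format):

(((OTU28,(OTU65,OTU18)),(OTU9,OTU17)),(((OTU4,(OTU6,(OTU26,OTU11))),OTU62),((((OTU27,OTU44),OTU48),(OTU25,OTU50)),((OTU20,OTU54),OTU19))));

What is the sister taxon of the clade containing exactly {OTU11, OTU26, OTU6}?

The clade containing exactly {OTU11, OTU26, OTU6} attaches to the tree at the node subtending (OTU4,(OTU6,(OTU26,OTU11))).
The other lineage descending from that same node — the sister group — is the single tip OTU4.

OTU4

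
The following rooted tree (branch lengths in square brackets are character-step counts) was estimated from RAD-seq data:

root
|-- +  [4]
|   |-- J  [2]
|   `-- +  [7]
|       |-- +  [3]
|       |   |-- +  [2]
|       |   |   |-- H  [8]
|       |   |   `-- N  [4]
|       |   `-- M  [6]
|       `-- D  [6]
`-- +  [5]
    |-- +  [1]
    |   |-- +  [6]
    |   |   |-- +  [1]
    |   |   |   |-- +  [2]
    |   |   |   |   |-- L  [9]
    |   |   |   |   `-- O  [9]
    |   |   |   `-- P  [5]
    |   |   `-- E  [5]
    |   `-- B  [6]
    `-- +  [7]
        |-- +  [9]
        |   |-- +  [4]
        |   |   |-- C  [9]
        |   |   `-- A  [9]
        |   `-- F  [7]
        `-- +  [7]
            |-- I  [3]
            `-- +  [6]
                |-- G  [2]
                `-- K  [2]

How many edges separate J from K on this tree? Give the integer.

7

The MRCA of J and K is the root of the tree.
From J up to that node: 2 branches. From K up to the same node: 5 branches. Total: 2 + 5 = 7.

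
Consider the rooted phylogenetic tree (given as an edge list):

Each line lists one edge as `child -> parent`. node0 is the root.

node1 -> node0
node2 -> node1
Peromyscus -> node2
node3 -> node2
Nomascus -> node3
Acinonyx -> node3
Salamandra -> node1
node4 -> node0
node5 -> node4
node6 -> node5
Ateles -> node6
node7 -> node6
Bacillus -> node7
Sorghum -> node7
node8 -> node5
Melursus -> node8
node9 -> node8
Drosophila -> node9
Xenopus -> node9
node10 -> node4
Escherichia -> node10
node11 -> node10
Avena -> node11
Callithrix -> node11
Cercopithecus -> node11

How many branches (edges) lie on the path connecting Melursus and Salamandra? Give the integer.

6

The MRCA of Melursus and Salamandra is the root of the tree.
From Melursus up to that node: 4 branches. From Salamandra up to the same node: 2 branches. Total: 4 + 2 = 6.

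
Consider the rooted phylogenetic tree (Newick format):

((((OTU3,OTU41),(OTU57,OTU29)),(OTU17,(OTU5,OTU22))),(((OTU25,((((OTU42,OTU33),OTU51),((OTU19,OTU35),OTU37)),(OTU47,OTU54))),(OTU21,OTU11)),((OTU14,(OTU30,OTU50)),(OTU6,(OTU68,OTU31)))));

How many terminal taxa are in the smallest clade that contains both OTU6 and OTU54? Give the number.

17

The MRCA of OTU6 and OTU54 is the node subtending (((OTU25,((((OTU42,OTU33),OTU51),((OTU19,OTU35),OTU37)),(OTU47,OTU54))),(OTU21,OTU11)),((OTU14,(OTU30,OTU50)),(OTU6,(OTU68,OTU31)))).
That clade contains 17 terminal taxa: OTU11, OTU14, OTU19, OTU21, OTU25, OTU30, OTU31, OTU33, OTU35, OTU37, OTU42, OTU47, OTU50, OTU51, OTU54, OTU6, OTU68.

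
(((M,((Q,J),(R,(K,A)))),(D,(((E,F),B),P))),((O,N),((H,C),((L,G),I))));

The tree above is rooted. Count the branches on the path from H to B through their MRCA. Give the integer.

9

The MRCA of H and B is the root of the tree.
From H up to that node: 4 branches. From B up to the same node: 5 branches. Total: 4 + 5 = 9.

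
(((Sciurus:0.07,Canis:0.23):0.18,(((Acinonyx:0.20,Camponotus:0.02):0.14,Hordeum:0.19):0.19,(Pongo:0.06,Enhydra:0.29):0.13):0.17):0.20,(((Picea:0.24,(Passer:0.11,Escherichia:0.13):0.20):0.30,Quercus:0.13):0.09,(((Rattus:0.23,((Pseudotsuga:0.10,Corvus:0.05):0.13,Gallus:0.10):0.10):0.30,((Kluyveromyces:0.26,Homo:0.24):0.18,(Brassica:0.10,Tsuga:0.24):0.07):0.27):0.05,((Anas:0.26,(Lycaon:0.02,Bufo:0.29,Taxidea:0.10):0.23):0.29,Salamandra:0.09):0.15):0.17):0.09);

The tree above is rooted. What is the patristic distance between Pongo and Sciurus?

0.61

The path runs Pongo → … → MRCA → … → Sciurus; the MRCA is the node subtending ((Sciurus,Canis),(((Acinonyx,Camponotus),Hordeum),(Pongo,Enhydra))).
Branch lengths along that path: 0.06 + 0.13 + 0.17 + 0.18 + 0.07 = 0.61.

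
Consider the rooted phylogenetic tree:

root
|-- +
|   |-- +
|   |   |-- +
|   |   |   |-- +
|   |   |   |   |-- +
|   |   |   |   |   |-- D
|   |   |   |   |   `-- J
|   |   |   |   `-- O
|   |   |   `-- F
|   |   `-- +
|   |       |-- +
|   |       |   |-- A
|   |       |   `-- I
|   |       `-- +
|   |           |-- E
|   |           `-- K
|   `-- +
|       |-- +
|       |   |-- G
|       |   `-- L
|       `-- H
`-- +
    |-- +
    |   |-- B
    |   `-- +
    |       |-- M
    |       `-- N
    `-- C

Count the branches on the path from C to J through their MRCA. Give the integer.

8

The MRCA of C and J is the root of the tree.
From C up to that node: 2 branches. From J up to the same node: 6 branches. Total: 2 + 6 = 8.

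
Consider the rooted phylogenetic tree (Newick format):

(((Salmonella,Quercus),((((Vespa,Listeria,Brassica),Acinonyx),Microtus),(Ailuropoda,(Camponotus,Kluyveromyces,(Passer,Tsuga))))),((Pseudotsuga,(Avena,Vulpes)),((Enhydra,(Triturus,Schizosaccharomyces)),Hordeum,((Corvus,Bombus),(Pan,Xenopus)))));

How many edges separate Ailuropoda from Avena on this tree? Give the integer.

The MRCA of Ailuropoda and Avena is the root of the tree.
From Ailuropoda up to that node: 4 branches. From Avena up to the same node: 4 branches. Total: 4 + 4 = 8.

8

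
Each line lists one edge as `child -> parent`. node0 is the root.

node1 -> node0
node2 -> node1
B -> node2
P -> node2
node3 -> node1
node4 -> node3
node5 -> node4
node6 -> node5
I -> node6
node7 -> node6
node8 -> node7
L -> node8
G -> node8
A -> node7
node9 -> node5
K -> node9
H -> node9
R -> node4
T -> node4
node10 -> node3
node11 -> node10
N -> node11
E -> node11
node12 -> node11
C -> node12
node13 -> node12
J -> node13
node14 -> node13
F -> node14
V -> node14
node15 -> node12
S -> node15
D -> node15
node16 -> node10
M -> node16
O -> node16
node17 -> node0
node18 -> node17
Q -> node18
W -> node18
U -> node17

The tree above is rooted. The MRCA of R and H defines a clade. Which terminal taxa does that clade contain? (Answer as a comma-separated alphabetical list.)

Tracing R: it sits inside (((I,((L,G),A)),(K,H)),R,T).
Tracing H: it sits inside (K,H).
The smallest clade enclosing both is (((I,((L,G),A)),(K,H)),R,T); the answer is its 8 terminal taxa in alphabetical order.

A, G, H, I, K, L, R, T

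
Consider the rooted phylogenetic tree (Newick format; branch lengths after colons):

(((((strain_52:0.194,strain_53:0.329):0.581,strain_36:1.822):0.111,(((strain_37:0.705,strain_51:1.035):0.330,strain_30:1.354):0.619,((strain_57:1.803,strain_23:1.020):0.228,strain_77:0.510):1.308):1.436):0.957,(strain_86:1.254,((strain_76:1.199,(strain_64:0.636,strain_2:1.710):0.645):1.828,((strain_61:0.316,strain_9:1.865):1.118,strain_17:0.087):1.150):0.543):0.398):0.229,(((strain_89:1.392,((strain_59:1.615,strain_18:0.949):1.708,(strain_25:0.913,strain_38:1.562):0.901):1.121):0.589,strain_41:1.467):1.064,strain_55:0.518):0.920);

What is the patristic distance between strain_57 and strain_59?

The path runs strain_57 → … → MRCA → … → strain_59; the MRCA is the root of the tree.
Branch lengths along that path: 1.803 + 0.228 + 1.308 + 1.436 + 0.957 + 0.229 + 0.920 + 1.064 + 0.589 + 1.121 + 1.708 + 1.615 = 12.978.

12.978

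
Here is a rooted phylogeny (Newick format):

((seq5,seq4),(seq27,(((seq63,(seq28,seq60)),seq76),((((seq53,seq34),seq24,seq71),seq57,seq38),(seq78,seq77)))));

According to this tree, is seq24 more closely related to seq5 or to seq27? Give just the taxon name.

seq27

The MRCA of seq24 and seq27 subtends (seq27,(((seq63,(seq28,seq60)),seq76),((((seq53,seq34),seq24,seq71),seq57,seq38),(seq78,seq77)))) (13 taxa).
The MRCA of seq24 and seq5 is the root, subtending the entire tree (15 taxa).
The first is nested inside the second, so seq24 shares a more recent common ancestor with seq27.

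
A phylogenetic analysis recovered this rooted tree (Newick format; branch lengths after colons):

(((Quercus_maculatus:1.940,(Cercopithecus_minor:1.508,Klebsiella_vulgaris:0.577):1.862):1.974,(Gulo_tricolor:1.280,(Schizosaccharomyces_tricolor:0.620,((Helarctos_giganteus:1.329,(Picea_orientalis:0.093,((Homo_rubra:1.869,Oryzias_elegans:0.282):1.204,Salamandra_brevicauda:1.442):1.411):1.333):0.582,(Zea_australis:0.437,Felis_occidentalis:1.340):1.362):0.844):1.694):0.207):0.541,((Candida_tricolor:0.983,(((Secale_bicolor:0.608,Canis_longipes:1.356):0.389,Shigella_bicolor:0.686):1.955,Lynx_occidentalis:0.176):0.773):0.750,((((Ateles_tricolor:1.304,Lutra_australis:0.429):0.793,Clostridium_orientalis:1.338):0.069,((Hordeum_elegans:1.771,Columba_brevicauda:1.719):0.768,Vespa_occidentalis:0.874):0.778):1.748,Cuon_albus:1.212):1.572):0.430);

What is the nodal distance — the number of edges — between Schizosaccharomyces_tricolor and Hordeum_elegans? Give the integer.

The MRCA of Schizosaccharomyces_tricolor and Hordeum_elegans is the root of the tree.
From Schizosaccharomyces_tricolor up to that node: 4 branches. From Hordeum_elegans up to the same node: 6 branches. Total: 4 + 6 = 10.

10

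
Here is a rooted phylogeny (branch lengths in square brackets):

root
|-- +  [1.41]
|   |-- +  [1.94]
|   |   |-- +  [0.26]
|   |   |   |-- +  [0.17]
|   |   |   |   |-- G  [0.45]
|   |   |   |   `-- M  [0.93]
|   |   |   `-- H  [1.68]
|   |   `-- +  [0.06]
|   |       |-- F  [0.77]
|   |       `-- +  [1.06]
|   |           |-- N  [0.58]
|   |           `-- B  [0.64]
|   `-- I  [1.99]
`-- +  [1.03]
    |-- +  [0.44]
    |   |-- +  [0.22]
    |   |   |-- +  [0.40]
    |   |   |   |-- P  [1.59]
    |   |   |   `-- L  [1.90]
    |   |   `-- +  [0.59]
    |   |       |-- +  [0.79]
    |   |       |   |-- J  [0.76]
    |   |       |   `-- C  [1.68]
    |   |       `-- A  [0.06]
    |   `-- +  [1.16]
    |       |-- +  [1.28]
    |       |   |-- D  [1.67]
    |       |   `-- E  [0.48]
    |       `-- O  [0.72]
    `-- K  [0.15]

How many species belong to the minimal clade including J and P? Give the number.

The MRCA of J and P is the node subtending ((P,L),((J,C),A)).
That clade contains 5 terminal taxa: A, C, J, L, P.

5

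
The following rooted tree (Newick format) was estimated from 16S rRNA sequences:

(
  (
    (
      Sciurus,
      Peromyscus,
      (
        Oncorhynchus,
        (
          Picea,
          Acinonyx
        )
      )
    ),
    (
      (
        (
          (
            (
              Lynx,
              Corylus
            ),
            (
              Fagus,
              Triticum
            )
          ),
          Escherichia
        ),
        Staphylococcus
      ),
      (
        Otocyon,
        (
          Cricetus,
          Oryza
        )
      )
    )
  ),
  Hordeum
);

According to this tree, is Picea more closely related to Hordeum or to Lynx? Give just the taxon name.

The MRCA of Picea and Lynx subtends ((Sciurus,Peromyscus,(Oncorhynchus,(Picea,Acinonyx))),(((((Lynx,Corylus),(Fagus,Triticum)),Escherichia),Staphylococcus),(Otocyon,(Cricetus,Oryza)))) (14 taxa).
The MRCA of Picea and Hordeum is the root, subtending the entire tree (15 taxa).
The first is nested inside the second, so Picea shares a more recent common ancestor with Lynx.

Lynx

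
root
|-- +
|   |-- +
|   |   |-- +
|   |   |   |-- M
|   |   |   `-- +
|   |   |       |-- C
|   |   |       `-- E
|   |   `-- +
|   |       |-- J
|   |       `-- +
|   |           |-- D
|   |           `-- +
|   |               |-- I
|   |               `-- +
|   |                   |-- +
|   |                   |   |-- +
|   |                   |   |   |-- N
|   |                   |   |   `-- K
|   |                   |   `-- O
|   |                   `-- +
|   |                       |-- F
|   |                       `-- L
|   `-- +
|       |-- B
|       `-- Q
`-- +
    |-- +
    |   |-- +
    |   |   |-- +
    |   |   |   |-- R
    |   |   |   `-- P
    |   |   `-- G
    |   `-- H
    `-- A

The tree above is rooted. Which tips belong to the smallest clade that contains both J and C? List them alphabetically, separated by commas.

Tracing J: it sits inside (J,(D,(I,(((N,K),O),(F,L))))).
Tracing C: it sits inside (C,E).
The smallest clade enclosing both is ((M,(C,E)),(J,(D,(I,(((N,K),O),(F,L)))))); the answer is its 11 terminal taxa in alphabetical order.

C, D, E, F, I, J, K, L, M, N, O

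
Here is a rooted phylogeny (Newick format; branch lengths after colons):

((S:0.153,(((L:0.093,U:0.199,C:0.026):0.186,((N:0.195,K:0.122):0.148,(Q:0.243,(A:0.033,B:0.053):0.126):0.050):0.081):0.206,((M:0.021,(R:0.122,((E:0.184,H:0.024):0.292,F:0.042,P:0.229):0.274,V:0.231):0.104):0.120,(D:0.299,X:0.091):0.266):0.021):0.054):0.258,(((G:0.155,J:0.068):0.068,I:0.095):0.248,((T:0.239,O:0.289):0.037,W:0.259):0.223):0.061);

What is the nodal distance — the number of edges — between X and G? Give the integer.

9

The MRCA of X and G is the root of the tree.
From X up to that node: 5 branches. From G up to the same node: 4 branches. Total: 5 + 4 = 9.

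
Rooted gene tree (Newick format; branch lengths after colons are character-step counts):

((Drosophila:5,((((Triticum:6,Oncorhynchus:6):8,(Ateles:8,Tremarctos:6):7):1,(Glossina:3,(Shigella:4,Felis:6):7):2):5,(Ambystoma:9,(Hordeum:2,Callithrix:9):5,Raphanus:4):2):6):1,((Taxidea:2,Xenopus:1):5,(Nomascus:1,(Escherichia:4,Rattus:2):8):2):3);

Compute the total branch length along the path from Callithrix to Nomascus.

29

The path runs Callithrix → … → MRCA → … → Nomascus; the MRCA is the root of the tree.
Branch lengths along that path: 9 + 5 + 2 + 6 + 1 + 3 + 2 + 1 = 29.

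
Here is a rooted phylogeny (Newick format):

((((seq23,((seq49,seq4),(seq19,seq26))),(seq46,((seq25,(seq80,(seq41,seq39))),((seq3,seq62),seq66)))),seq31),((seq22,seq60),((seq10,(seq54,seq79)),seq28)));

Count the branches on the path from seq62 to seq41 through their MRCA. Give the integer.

7

The MRCA of seq62 and seq41 is the node subtending ((seq25,(seq80,(seq41,seq39))),((seq3,seq62),seq66)).
From seq62 up to that node: 3 branches. From seq41 up to the same node: 4 branches. Total: 3 + 4 = 7.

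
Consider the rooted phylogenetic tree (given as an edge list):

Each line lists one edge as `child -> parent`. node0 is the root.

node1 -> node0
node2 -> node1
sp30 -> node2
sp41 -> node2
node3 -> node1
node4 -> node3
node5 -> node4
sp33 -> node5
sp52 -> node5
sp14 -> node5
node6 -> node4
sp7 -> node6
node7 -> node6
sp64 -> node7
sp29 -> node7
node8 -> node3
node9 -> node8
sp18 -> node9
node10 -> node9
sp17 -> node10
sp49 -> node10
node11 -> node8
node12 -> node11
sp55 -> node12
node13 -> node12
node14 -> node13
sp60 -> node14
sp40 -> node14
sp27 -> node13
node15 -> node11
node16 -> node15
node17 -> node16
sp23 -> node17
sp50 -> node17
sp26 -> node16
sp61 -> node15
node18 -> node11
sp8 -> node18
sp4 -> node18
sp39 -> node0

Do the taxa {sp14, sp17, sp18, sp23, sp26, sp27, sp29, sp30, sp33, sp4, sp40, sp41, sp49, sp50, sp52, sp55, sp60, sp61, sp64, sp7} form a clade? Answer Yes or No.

The MRCA of the listed taxa subtends ((sp30,sp41),(((sp33,sp52,sp14),(sp7,(sp64,sp29))),((sp18,(sp17,sp49)),((sp55,((sp60,sp40),sp27)),(((sp23,sp50),sp26),sp61),(sp8,sp4))))).
That clade also contains sp8, which is not in the proposed group, so the group is not monophyletic.

No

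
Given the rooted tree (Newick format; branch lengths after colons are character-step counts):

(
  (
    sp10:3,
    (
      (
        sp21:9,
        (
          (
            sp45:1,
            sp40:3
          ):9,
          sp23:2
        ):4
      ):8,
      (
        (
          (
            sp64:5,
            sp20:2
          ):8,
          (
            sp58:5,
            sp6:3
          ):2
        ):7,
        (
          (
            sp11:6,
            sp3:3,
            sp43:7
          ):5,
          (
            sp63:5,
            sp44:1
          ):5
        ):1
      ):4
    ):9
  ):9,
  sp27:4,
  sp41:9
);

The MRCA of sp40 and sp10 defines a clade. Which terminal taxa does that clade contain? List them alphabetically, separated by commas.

sp10, sp11, sp20, sp21, sp23, sp3, sp40, sp43, sp44, sp45, sp58, sp6, sp63, sp64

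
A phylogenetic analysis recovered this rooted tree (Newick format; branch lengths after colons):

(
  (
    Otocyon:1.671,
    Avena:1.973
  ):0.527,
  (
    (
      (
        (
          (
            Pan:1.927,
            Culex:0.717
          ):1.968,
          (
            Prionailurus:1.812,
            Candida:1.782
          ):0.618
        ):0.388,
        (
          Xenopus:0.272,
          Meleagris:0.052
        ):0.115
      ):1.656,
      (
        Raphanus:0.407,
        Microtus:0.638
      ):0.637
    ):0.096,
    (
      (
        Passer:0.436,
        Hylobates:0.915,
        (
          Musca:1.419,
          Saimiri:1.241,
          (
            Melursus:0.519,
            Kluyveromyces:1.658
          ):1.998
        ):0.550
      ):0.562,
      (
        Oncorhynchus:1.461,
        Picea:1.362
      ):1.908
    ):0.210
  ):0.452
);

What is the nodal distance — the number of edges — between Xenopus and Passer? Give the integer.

7

The MRCA of Xenopus and Passer is the node subtending (((((Pan,Culex),(Prionailurus,Candida)),(Xenopus,Meleagris)),(Raphanus,Microtus)),((Passer,Hylobates,(Musca,Saimiri,(Melursus,Kluyveromyces))),(Oncorhynchus,Picea))).
From Xenopus up to that node: 4 branches. From Passer up to the same node: 3 branches. Total: 4 + 3 = 7.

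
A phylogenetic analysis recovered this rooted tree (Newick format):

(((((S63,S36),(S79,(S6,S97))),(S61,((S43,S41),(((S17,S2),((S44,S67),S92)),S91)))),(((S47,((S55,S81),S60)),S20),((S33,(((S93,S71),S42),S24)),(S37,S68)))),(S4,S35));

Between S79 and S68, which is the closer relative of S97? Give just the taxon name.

The MRCA of S97 and S79 subtends (S79,(S6,S97)) (3 taxa).
The MRCA of S97 and S68 subtends ((((S63,S36),(S79,(S6,S97))),(S61,((S43,S41),(((S17,S2),((S44,S67),S92)),S91)))),(((S47,((S55,S81),S60)),S20),((S33,(((S93,S71),S42),S24)),(S37,S68)))) (26 taxa).
The first is nested inside the second, so S97 shares a more recent common ancestor with S79.

S79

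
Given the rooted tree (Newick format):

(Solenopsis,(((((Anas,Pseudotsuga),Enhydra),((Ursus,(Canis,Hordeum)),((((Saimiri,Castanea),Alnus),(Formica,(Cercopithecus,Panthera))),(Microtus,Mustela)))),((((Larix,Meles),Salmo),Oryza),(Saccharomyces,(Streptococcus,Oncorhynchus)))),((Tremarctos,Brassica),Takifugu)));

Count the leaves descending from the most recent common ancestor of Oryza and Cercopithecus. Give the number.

21

The MRCA of Oryza and Cercopithecus is the node subtending ((((Anas,Pseudotsuga),Enhydra),((Ursus,(Canis,Hordeum)),((((Saimiri,Castanea),Alnus),(Formica,(Cercopithecus,Panthera))),(Microtus,Mustela)))),((((Larix,Meles),Salmo),Oryza),(Saccharomyces,(Streptococcus,Oncorhynchus)))).
That clade contains 21 terminal taxa: Alnus, Anas, Canis, Castanea, Cercopithecus, Enhydra, Formica, Hordeum, Larix, Meles, Microtus, Mustela, Oncorhynchus, Oryza, Panthera, Pseudotsuga, Saccharomyces, Saimiri, Salmo, Streptococcus, Ursus.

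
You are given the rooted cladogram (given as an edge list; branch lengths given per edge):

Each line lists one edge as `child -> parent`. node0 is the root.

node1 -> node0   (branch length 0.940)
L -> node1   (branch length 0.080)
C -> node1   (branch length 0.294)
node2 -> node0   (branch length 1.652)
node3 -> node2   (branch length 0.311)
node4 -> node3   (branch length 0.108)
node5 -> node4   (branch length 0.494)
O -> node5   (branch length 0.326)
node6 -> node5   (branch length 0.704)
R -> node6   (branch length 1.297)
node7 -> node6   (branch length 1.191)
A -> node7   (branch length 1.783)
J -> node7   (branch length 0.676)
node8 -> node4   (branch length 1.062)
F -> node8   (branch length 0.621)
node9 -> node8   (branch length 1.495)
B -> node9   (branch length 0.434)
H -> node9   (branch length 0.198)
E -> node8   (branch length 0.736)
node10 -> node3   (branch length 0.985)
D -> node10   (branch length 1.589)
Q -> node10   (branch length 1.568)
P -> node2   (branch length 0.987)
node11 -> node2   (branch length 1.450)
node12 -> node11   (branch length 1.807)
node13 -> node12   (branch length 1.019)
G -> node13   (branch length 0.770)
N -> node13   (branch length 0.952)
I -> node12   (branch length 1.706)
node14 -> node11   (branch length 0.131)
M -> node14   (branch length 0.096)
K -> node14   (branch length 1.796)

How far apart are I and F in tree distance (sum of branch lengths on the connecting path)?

7.065

The path runs I → … → MRCA → … → F; the MRCA is the node subtending ((((O,(R,(A,J))),(F,(B,H),E)),(D,Q)),P,(((G,N),I),(M,K))).
Branch lengths along that path: 1.706 + 1.807 + 1.450 + 0.311 + 0.108 + 1.062 + 0.621 = 7.065.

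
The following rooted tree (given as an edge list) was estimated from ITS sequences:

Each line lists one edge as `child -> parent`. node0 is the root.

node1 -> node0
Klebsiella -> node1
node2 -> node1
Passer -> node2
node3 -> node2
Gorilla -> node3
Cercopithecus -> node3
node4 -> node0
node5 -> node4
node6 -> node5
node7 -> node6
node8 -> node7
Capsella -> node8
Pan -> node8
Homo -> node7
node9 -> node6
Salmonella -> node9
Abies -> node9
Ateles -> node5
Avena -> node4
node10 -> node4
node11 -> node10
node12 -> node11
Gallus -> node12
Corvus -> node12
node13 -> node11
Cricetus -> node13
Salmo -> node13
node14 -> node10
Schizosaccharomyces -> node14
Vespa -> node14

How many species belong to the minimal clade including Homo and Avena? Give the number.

13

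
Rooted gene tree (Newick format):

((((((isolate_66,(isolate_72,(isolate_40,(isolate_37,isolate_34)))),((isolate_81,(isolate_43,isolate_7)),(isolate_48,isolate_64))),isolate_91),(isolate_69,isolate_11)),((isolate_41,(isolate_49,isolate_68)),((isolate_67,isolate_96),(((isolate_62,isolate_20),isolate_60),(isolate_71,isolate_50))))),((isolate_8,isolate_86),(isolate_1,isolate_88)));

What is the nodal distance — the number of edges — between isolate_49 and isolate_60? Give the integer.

7

The MRCA of isolate_49 and isolate_60 is the node subtending ((isolate_41,(isolate_49,isolate_68)),((isolate_67,isolate_96),(((isolate_62,isolate_20),isolate_60),(isolate_71,isolate_50)))).
From isolate_49 up to that node: 3 branches. From isolate_60 up to the same node: 4 branches. Total: 3 + 4 = 7.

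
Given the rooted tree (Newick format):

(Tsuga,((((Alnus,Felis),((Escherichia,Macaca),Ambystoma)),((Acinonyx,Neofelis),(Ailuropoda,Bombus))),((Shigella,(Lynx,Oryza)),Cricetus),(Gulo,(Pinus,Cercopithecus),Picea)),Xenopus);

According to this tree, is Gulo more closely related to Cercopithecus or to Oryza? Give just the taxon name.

Cercopithecus

The MRCA of Gulo and Cercopithecus subtends (Gulo,(Pinus,Cercopithecus),Picea) (4 taxa).
The MRCA of Gulo and Oryza subtends ((((Alnus,Felis),((Escherichia,Macaca),Ambystoma)),((Acinonyx,Neofelis),(Ailuropoda,Bombus))),((Shigella,(Lynx,Oryza)),Cricetus),(Gulo,(Pinus,Cercopithecus),Picea)) (17 taxa).
The first is nested inside the second, so Gulo shares a more recent common ancestor with Cercopithecus.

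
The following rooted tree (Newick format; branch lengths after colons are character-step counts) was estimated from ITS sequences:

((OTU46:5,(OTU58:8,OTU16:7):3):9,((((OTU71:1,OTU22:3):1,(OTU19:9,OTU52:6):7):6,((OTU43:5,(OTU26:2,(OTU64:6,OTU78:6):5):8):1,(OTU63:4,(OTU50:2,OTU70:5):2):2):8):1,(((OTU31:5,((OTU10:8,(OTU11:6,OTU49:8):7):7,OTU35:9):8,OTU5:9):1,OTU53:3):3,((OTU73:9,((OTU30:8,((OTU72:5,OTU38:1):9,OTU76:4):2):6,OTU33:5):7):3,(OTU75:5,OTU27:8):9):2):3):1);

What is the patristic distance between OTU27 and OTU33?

32

The path runs OTU27 → … → MRCA → … → OTU33; the MRCA is the node subtending ((OTU73,((OTU30,((OTU72,OTU38),OTU76)),OTU33)),(OTU75,OTU27)).
Branch lengths along that path: 8 + 9 + 3 + 7 + 5 = 32.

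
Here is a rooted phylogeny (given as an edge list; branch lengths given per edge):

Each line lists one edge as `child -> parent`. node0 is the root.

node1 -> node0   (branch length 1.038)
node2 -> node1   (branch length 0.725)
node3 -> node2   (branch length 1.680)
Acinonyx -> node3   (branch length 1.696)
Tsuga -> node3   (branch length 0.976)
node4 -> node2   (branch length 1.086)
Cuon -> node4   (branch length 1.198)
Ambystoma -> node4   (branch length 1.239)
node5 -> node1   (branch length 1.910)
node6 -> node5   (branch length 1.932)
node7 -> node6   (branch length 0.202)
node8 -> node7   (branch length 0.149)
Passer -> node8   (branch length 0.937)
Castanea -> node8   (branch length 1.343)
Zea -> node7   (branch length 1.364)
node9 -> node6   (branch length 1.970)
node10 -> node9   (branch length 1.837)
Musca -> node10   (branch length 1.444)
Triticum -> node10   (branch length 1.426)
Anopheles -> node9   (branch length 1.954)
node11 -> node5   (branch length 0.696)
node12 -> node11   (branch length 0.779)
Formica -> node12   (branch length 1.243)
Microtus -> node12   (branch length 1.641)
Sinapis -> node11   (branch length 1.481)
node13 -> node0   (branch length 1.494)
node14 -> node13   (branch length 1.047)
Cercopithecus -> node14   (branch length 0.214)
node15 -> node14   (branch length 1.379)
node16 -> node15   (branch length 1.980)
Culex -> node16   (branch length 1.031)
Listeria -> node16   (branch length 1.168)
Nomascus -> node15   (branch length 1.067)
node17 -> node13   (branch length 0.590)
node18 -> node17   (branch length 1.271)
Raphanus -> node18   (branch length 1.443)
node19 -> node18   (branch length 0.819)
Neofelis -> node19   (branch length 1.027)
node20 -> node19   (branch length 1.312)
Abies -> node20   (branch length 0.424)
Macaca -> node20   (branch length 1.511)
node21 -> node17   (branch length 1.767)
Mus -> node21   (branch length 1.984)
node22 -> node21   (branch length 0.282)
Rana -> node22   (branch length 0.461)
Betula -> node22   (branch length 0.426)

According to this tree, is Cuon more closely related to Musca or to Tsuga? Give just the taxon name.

Tsuga

The MRCA of Cuon and Tsuga subtends ((Acinonyx,Tsuga),(Cuon,Ambystoma)) (4 taxa).
The MRCA of Cuon and Musca subtends (((Acinonyx,Tsuga),(Cuon,Ambystoma)),((((Passer,Castanea),Zea),((Musca,Triticum),Anopheles)),((Formica,Microtus),Sinapis))) (13 taxa).
The first is nested inside the second, so Cuon shares a more recent common ancestor with Tsuga.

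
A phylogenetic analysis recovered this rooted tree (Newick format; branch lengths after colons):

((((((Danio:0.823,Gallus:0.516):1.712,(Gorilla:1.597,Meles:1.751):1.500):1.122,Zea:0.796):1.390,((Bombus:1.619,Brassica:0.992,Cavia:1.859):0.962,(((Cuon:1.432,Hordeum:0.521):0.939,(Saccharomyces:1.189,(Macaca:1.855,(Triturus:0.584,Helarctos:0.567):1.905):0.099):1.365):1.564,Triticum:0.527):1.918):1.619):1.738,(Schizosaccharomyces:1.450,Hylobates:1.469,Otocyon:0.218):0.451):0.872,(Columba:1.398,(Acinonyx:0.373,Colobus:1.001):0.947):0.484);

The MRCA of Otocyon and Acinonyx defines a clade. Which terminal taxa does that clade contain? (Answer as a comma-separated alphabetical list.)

Tracing Otocyon: it sits inside (Schizosaccharomyces,Hylobates,Otocyon).
Tracing Acinonyx: it sits inside (Acinonyx,Colobus).
The smallest clade enclosing both is the whole tree (their MRCA is the root), so the answer is all 21 tips in alphabetical order.

Acinonyx, Bombus, Brassica, Cavia, Colobus, Columba, Cuon, Danio, Gallus, Gorilla, Helarctos, Hordeum, Hylobates, Macaca, Meles, Otocyon, Saccharomyces, Schizosaccharomyces, Triticum, Triturus, Zea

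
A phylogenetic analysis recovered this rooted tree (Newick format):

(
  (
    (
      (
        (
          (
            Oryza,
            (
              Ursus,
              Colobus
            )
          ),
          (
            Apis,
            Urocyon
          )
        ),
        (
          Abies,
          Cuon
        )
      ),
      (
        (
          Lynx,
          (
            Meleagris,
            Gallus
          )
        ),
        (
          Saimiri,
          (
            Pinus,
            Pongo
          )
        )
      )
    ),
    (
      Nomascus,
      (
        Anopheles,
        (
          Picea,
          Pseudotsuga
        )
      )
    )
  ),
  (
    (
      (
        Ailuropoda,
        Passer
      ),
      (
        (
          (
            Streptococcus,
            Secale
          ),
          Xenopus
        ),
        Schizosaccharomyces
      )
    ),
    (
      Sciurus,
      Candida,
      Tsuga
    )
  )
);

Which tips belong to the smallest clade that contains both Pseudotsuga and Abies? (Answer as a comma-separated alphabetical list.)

Abies, Anopheles, Apis, Colobus, Cuon, Gallus, Lynx, Meleagris, Nomascus, Oryza, Picea, Pinus, Pongo, Pseudotsuga, Saimiri, Urocyon, Ursus

Tracing Pseudotsuga: it sits inside (Picea,Pseudotsuga).
Tracing Abies: it sits inside (Abies,Cuon).
The smallest clade enclosing both is (((((Oryza,(Ursus,Colobus)),(Apis,Urocyon)),(Abies,Cuon)),((Lynx,(Meleagris,Gallus)),(Saimiri,(Pinus,Pongo)))),(Nomascus,(Anopheles,(Picea,Pseudotsuga)))); the answer is its 17 terminal taxa in alphabetical order.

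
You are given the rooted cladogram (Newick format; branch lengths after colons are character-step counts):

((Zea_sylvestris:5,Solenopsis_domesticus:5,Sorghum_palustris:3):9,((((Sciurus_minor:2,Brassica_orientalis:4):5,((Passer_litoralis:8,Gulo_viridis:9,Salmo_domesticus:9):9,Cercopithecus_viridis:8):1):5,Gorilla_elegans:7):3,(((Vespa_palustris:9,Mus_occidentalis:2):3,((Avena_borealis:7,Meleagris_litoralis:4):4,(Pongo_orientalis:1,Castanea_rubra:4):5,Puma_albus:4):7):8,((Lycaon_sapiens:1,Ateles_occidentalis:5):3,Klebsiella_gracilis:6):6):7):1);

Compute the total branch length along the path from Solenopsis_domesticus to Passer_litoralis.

41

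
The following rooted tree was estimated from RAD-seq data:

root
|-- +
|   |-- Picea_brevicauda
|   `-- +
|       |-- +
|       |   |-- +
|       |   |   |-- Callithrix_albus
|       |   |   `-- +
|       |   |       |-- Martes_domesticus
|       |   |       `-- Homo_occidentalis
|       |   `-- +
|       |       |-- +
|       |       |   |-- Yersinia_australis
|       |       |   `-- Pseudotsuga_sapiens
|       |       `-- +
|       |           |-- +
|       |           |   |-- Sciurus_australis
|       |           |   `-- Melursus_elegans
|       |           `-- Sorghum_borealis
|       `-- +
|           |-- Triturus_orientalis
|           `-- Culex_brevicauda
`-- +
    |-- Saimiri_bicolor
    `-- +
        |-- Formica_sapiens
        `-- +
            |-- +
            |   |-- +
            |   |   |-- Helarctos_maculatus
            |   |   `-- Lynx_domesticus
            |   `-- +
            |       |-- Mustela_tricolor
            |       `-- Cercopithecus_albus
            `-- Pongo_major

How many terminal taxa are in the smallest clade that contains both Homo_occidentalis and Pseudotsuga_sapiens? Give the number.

8

The MRCA of Homo_occidentalis and Pseudotsuga_sapiens is the node subtending ((Callithrix_albus,(Martes_domesticus,Homo_occidentalis)),((Yersinia_australis,Pseudotsuga_sapiens),((Sciurus_australis,Melursus_elegans),Sorghum_borealis))).
That clade contains 8 terminal taxa: Callithrix_albus, Homo_occidentalis, Martes_domesticus, Melursus_elegans, Pseudotsuga_sapiens, Sciurus_australis, Sorghum_borealis, Yersinia_australis.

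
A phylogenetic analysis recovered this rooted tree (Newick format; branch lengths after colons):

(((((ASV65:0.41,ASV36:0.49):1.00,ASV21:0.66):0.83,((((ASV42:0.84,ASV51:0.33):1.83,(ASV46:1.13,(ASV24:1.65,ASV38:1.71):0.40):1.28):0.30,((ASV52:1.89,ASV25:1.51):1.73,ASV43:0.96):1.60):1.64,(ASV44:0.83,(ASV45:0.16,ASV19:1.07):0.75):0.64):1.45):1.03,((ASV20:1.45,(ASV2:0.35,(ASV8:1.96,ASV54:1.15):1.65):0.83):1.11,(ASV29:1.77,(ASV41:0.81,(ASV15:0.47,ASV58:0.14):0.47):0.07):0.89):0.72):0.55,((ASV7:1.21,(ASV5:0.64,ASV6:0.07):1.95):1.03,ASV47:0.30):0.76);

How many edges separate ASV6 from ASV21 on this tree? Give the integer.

8

The MRCA of ASV6 and ASV21 is the root of the tree.
From ASV6 up to that node: 4 branches. From ASV21 up to the same node: 4 branches. Total: 4 + 4 = 8.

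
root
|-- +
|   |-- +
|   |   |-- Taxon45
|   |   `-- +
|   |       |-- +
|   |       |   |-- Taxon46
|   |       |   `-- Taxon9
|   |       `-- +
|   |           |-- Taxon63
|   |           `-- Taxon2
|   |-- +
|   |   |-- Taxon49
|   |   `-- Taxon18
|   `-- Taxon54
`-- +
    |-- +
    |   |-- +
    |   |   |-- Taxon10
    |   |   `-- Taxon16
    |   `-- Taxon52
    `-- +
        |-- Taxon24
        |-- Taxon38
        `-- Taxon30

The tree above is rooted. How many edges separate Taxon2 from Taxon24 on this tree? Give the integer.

8

The MRCA of Taxon2 and Taxon24 is the root of the tree.
From Taxon2 up to that node: 5 branches. From Taxon24 up to the same node: 3 branches. Total: 5 + 3 = 8.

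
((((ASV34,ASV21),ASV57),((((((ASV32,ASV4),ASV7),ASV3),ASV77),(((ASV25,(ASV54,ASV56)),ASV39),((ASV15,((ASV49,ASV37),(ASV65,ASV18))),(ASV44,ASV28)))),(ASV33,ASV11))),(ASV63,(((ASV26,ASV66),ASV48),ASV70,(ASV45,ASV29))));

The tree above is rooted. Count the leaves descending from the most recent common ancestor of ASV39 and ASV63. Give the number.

The MRCA of ASV39 and ASV63 is the root, so the clade is the entire tree.
That clade contains 28 terminal taxa: ASV11, ASV15, ASV18, ASV21, ASV25, ASV26, ASV28, ASV29, ASV3, ASV32, ASV33, ASV34, ASV37, ASV39, ASV4, ASV44, ASV45, ASV48, ASV49, ASV54, ASV56, ASV57, ASV63, ASV65, ASV66, ASV7, ASV70, ASV77.

28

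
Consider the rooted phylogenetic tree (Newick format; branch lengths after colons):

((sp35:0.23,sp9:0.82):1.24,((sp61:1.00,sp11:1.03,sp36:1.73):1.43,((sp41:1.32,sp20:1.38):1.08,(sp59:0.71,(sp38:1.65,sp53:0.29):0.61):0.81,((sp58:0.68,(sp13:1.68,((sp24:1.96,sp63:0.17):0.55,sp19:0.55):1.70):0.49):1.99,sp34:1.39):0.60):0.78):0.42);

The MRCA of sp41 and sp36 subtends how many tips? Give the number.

14

The MRCA of sp41 and sp36 is the node subtending ((sp61,sp11,sp36),((sp41,sp20),(sp59,(sp38,sp53)),((sp58,(sp13,((sp24,sp63),sp19))),sp34))).
That clade contains 14 terminal taxa: sp11, sp13, sp19, sp20, sp24, sp34, sp36, sp38, sp41, sp53, sp58, sp59, sp61, sp63.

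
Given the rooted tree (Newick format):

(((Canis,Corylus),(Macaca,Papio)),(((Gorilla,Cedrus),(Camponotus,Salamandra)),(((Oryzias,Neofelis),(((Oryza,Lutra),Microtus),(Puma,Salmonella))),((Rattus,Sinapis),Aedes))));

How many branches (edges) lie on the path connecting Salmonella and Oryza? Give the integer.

The MRCA of Salmonella and Oryza is the node subtending (((Oryza,Lutra),Microtus),(Puma,Salmonella)).
From Salmonella up to that node: 2 branches. From Oryza up to the same node: 3 branches. Total: 2 + 3 = 5.

5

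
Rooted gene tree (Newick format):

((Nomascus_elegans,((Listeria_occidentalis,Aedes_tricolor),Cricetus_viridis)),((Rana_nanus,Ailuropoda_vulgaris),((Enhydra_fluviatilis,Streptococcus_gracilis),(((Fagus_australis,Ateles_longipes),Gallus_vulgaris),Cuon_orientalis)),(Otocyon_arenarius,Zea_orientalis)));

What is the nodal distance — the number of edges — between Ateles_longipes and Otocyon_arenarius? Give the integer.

7

The MRCA of Ateles_longipes and Otocyon_arenarius is the node subtending ((Rana_nanus,Ailuropoda_vulgaris),((Enhydra_fluviatilis,Streptococcus_gracilis),(((Fagus_australis,Ateles_longipes),Gallus_vulgaris),Cuon_orientalis)),(Otocyon_arenarius,Zea_orientalis)).
From Ateles_longipes up to that node: 5 branches. From Otocyon_arenarius up to the same node: 2 branches. Total: 5 + 2 = 7.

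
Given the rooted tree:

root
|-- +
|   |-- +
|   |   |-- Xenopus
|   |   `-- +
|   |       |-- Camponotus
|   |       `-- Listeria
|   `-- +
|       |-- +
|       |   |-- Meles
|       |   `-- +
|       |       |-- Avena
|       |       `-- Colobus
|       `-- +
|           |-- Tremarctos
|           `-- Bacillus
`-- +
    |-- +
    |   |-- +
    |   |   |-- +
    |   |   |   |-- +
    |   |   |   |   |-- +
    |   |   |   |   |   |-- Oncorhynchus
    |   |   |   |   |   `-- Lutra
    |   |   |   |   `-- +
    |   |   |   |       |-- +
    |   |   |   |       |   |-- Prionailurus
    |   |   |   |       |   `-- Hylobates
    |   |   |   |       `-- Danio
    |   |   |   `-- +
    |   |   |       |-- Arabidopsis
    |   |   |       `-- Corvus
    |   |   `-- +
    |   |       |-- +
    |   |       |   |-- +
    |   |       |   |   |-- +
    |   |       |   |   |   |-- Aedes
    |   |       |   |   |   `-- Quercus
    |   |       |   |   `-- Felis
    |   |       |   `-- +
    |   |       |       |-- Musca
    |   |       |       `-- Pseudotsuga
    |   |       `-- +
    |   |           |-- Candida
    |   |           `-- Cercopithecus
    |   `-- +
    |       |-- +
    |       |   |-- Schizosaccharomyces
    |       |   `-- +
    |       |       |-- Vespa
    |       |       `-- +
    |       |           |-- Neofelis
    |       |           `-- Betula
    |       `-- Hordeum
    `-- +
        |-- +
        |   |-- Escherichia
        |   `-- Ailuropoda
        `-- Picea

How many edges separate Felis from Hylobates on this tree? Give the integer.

9

The MRCA of Felis and Hylobates is the node subtending ((((Oncorhynchus,Lutra),((Prionailurus,Hylobates),Danio)),(Arabidopsis,Corvus)),((((Aedes,Quercus),Felis),(Musca,Pseudotsuga)),(Candida,Cercopithecus))).
From Felis up to that node: 4 branches. From Hylobates up to the same node: 5 branches. Total: 4 + 5 = 9.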